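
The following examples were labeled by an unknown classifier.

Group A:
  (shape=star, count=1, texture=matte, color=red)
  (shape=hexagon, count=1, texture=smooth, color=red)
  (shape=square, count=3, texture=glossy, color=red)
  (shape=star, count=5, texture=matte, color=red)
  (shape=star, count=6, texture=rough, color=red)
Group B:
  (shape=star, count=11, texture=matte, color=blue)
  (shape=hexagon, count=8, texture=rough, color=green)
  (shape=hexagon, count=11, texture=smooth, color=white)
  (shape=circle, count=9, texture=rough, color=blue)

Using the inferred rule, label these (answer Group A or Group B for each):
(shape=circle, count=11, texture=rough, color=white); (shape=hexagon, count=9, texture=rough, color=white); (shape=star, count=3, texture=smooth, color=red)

Group B, Group B, Group A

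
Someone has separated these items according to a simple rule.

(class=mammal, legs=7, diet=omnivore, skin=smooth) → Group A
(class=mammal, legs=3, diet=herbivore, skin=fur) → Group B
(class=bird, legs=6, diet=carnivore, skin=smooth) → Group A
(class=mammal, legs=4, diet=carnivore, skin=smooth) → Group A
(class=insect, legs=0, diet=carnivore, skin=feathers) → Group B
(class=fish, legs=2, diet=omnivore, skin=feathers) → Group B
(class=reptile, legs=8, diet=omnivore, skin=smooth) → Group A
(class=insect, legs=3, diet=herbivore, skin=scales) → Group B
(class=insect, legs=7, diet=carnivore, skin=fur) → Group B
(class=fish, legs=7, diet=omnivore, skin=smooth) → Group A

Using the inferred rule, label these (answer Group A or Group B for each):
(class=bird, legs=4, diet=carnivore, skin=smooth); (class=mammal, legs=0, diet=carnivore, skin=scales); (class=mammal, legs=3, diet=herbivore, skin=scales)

The pattern is that an item is 'Group A' exactly when: skin is smooth.

Group A, Group B, Group B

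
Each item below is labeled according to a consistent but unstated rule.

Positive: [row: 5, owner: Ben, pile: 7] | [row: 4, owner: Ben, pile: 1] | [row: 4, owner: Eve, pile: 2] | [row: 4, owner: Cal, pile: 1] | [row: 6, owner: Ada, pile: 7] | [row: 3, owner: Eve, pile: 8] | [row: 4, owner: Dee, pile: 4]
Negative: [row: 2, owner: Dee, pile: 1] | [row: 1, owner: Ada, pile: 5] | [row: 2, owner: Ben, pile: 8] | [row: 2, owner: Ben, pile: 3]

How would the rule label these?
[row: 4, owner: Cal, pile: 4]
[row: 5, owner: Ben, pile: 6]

Positive, Positive

The common property of the 'Positive' items is: row ≥ 3. No 'Negative' item has it.
[row: 4, owner: Cal, pile: 4]: row = 4 — passes, so Positive. [row: 5, owner: Ben, pile: 6]: row = 5 — passes, so Positive.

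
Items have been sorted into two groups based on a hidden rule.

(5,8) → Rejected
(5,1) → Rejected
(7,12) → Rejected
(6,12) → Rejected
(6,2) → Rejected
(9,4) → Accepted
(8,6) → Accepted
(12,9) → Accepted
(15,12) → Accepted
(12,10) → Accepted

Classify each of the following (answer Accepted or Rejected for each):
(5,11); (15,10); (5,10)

One predicate separates the groups cleanly: first ≥ 8.
(5,11): first 5 — doesn't qualify, so Rejected.
(15,10): first 15 — has this property, so Accepted.
(5,10): first 5 — doesn't qualify, so Rejected.

Rejected, Accepted, Rejected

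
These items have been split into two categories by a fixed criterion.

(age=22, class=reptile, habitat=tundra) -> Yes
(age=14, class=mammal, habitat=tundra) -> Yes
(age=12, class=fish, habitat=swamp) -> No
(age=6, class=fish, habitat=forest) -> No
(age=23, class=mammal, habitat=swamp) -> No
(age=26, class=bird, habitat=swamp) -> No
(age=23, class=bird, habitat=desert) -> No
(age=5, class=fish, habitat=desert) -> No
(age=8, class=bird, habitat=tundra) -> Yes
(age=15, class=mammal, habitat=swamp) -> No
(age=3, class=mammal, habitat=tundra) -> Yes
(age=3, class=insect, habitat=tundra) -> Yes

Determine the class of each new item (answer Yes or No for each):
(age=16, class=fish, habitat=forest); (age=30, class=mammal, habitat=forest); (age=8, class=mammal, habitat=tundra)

No, No, Yes

All 'Yes' examples share one property — habitat is tundra — and every 'No' example lacks it.
(age=16, class=fish, habitat=forest): habitat is forest — lacks this property, so No. (age=30, class=mammal, habitat=forest): habitat is forest — lacks this property, so No. (age=8, class=mammal, habitat=tundra): habitat is tundra — matches, so Yes.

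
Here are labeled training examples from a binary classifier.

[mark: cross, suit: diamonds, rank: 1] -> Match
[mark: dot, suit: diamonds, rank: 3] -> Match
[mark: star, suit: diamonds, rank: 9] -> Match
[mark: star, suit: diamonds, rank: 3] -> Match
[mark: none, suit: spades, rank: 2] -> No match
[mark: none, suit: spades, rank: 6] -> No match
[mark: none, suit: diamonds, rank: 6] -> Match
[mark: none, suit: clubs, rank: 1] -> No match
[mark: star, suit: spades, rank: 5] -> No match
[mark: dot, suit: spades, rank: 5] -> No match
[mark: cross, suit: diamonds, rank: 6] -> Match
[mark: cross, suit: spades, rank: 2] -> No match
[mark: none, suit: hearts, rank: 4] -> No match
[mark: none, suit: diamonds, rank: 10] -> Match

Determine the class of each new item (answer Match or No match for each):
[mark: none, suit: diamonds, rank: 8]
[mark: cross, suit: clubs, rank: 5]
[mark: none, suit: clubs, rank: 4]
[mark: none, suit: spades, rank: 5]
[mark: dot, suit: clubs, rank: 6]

Match, No match, No match, No match, No match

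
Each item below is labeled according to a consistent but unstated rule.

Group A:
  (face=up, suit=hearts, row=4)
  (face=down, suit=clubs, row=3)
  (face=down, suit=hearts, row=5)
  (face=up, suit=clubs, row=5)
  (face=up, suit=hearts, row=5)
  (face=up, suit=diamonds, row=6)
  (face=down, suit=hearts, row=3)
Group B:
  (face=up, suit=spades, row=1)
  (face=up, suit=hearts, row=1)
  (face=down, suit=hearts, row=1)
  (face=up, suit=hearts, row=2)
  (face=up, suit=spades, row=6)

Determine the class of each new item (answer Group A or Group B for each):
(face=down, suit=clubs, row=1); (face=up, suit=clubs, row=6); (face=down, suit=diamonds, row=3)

All 'Group A' examples share one property — suit is not spades AND row ≥ 3 — and every 'Group B' example lacks it.
(face=down, suit=clubs, row=1): suit is clubs, row = 1 — fails this test, so Group B. (face=up, suit=clubs, row=6): suit is clubs, row = 6 — satisfies this, so Group A. (face=down, suit=diamonds, row=3): suit is diamonds, row = 3 — satisfies this, so Group A.

Group B, Group A, Group A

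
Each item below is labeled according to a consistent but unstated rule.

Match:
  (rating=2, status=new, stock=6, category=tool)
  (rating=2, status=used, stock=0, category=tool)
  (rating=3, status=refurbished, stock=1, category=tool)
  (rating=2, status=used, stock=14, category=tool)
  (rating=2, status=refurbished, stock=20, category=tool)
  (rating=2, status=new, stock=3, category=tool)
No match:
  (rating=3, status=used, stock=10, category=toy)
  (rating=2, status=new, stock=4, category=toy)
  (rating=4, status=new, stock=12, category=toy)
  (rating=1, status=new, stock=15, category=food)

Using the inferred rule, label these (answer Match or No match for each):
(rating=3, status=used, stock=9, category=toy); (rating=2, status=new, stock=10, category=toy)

No match, No match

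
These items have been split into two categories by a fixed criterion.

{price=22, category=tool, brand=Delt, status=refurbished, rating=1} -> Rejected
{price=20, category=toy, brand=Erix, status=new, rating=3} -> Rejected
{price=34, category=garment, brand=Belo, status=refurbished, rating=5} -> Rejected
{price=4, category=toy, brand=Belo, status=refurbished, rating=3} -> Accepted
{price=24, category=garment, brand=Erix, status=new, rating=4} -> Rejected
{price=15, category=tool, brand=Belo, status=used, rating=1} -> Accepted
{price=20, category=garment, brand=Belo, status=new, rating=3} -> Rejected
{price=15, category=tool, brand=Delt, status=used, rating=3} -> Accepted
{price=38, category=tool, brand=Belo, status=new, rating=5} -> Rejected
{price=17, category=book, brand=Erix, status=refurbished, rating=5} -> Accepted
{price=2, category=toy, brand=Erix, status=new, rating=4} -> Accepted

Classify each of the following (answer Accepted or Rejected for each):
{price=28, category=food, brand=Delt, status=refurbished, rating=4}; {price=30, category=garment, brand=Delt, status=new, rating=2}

Rejected, Rejected

All 'Accepted' examples share one property — price ≤ 17 — and every 'Rejected' example lacks it.
{price=28, category=food, brand=Delt, status=refurbished, rating=4}: price = 28 — does not pass, so Rejected. {price=30, category=garment, brand=Delt, status=new, rating=2}: price = 30 — does not pass, so Rejected.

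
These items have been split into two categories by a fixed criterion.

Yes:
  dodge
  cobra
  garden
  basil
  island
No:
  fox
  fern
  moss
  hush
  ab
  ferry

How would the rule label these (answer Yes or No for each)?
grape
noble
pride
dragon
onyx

The rule appears to be: has ≥ 2 vowels.
Yes: grape, since 2 vowels. Yes: noble, since 2 vowels. Yes: pride, since 2 vowels. Yes: dragon, since 2 vowels. No: onyx, since 1 vowel.

Yes, Yes, Yes, Yes, No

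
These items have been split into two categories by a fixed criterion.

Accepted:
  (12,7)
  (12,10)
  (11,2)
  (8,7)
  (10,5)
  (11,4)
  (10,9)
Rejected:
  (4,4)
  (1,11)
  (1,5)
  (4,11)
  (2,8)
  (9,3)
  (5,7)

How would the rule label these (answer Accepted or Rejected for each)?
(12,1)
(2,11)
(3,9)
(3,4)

'Accepted' ⟺ first > second AND sum ≥ 13.
(12,1) — 12 > 1, 12+1 = 13, hence Accepted.
(2,11) — 2 < 11, 2+11 = 13, hence Rejected.
(3,9) — 3 < 9, 3+9 = 12, hence Rejected.
(3,4) — 3 < 4, 3+4 = 7, hence Rejected.

Accepted, Rejected, Rejected, Rejected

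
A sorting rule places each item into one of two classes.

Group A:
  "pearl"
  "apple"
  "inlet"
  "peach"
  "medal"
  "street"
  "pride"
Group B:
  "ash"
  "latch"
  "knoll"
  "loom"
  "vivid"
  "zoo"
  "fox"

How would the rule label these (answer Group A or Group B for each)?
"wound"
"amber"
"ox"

Group B, Group A, Group B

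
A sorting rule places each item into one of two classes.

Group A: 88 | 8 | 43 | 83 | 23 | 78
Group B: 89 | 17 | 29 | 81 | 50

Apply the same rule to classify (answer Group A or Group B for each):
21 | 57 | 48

The pattern is that an item is 'Group A' exactly when: ≡ 3 (mod 5).
21 — 21 mod 5 = 1, hence Group B.
57 — 57 mod 5 = 2, hence Group B.
48 — 48 mod 5 = 3, hence Group A.

Group B, Group B, Group A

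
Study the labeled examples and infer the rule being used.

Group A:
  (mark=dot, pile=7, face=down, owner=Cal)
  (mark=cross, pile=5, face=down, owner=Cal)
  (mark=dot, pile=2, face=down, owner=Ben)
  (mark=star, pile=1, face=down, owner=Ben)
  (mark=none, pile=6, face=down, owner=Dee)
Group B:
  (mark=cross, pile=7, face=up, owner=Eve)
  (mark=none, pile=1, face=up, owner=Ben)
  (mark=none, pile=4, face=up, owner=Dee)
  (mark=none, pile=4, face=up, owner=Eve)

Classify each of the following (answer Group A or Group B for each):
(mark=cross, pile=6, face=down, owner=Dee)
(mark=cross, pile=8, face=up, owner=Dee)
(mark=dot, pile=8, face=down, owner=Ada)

Group A, Group B, Group A

Looking at the examples, the only property every 'Group A' case has and every 'Group B' case lacks is: face is down.
(mark=cross, pile=6, face=down, owner=Dee): Group A (face is down).
(mark=cross, pile=8, face=up, owner=Dee): Group B (face is up).
(mark=dot, pile=8, face=down, owner=Ada): Group A (face is down).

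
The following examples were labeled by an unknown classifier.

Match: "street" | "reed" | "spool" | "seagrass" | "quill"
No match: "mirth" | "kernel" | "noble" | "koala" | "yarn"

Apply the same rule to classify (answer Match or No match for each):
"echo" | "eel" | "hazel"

No match, Match, No match

The common property of the 'Match' items is: has a double letter. No 'No match' item has it.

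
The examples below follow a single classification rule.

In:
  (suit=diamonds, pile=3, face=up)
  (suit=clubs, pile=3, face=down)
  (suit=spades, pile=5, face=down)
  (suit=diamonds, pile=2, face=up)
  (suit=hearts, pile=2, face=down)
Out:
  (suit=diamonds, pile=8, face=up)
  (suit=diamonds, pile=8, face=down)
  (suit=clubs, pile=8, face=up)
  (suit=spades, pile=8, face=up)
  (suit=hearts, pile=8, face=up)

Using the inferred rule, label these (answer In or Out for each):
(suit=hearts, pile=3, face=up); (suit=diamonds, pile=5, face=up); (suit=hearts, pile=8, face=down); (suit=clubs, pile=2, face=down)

In, In, Out, In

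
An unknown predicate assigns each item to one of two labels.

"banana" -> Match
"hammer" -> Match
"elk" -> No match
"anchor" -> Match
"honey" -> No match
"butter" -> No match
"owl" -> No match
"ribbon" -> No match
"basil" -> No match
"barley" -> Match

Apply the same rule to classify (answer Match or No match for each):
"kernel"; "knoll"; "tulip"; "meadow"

The classifier is using: even length AND contains 'a'.

No match, No match, No match, Match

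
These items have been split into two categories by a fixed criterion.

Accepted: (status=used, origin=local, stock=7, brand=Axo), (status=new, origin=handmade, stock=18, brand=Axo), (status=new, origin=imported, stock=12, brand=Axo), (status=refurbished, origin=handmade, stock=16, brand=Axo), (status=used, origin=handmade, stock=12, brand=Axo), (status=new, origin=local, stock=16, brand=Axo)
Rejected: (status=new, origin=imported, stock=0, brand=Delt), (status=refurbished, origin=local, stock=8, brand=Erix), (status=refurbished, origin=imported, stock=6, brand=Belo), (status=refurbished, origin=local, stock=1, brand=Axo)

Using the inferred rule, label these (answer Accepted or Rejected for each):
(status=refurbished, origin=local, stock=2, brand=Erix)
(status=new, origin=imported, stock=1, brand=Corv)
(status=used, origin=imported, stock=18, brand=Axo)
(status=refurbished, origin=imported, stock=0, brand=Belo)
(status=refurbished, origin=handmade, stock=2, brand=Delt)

The distinguishing property — brand is Axo AND stock ≥ 6 — holds for all the 'Accepted' cases and none of the 'Rejected' cases.
Rejected: (status=refurbished, origin=local, stock=2, brand=Erix), since brand is Erix, stock = 2.
Rejected: (status=new, origin=imported, stock=1, brand=Corv), since brand is Corv, stock = 1.
Accepted: (status=used, origin=imported, stock=18, brand=Axo), since brand is Axo, stock = 18.
Rejected: (status=refurbished, origin=imported, stock=0, brand=Belo), since brand is Belo, stock = 0.
Rejected: (status=refurbished, origin=handmade, stock=2, brand=Delt), since brand is Delt, stock = 2.

Rejected, Rejected, Accepted, Rejected, Rejected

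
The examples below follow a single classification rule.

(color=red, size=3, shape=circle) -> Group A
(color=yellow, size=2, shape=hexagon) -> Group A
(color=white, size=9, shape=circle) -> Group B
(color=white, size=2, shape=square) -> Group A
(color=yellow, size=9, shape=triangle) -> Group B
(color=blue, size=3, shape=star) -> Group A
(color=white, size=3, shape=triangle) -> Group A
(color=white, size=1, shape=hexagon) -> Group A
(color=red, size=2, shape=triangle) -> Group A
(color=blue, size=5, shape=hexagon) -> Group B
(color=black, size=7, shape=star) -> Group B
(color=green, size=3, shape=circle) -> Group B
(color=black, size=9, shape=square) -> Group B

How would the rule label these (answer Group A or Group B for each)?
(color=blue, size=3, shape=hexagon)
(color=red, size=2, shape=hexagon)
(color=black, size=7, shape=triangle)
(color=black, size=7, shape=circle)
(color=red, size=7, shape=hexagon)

Group A, Group A, Group B, Group B, Group B

The common property of the 'Group A' items is: color is not green AND size ≤ 3. No 'Group B' item has it.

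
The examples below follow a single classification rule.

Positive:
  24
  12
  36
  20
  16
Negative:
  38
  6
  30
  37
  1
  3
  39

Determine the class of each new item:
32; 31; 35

Positive, Negative, Negative

The classifier is using: multiple of 4.
Positive: 32, since 32 = 4·8.
Negative: 31, since 31 = 4·7 + 3.
Negative: 35, since 35 = 4·8 + 3.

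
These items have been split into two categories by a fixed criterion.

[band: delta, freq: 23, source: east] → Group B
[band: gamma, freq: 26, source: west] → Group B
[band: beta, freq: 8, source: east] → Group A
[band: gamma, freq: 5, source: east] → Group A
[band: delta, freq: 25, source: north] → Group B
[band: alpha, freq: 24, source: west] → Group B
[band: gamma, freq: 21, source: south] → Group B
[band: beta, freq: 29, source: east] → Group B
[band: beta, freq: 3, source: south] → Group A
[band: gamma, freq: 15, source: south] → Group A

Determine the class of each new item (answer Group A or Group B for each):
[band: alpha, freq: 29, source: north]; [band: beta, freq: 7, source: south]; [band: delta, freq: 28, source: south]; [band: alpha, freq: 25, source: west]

Group B, Group A, Group B, Group B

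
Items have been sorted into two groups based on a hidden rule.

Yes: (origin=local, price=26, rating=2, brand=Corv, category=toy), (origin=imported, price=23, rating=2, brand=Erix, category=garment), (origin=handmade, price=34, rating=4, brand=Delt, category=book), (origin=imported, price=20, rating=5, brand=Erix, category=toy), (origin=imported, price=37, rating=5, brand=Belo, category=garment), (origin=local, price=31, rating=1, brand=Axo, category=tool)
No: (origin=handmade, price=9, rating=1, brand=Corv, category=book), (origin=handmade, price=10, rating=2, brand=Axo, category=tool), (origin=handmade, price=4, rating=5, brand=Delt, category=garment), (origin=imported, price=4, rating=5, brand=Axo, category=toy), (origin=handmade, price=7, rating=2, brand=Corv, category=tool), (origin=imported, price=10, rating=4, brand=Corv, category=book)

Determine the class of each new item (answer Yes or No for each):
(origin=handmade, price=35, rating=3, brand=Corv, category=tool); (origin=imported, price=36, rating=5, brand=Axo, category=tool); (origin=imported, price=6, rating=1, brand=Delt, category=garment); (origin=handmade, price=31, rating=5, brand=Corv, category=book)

Yes, Yes, No, Yes

All 'Yes' examples share one property — price ≥ 20 — and every 'No' example lacks it.
(origin=handmade, price=35, rating=3, brand=Corv, category=tool): price = 35 — satisfies this, so Yes. (origin=imported, price=36, rating=5, brand=Axo, category=tool): price = 36 — satisfies this, so Yes. (origin=imported, price=6, rating=1, brand=Delt, category=garment): price = 6 — doesn't qualify, so No. (origin=handmade, price=31, rating=5, brand=Corv, category=book): price = 31 — satisfies this, so Yes.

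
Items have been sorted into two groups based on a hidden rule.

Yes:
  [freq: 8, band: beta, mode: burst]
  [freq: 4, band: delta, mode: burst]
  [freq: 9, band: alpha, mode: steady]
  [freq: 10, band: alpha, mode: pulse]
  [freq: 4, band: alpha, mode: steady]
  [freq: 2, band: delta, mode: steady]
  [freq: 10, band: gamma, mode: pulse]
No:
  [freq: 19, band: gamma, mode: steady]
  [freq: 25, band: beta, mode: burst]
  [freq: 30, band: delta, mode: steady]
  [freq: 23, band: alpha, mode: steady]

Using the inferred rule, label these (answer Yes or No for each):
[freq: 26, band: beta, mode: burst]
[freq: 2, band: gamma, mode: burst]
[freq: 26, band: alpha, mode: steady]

No, Yes, No

All 'Yes' examples share one property — freq ≤ 10 — and every 'No' example lacks it.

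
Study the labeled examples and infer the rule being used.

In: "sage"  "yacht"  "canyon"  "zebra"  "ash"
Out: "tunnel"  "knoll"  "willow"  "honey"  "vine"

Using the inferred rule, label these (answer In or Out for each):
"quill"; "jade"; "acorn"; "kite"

Rule: contains 'a'. This holds for each 'In' example and fails for each 'Out' one.
Out: "quill", since no 'a'.
In: "jade", since has 'a'.
In: "acorn", since has 'a'.
Out: "kite", since no 'a'.

Out, In, In, Out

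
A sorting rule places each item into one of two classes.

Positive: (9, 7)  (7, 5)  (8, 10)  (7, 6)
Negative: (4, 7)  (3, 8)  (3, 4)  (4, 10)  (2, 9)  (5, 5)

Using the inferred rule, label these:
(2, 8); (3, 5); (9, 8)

A rule that fits every label: first ≥ 6 — true of each 'Positive' example, false of each 'Negative' one.
Negative: (2, 8), since first 2.
Negative: (3, 5), since first 3.
Positive: (9, 8), since first 9.

Negative, Negative, Positive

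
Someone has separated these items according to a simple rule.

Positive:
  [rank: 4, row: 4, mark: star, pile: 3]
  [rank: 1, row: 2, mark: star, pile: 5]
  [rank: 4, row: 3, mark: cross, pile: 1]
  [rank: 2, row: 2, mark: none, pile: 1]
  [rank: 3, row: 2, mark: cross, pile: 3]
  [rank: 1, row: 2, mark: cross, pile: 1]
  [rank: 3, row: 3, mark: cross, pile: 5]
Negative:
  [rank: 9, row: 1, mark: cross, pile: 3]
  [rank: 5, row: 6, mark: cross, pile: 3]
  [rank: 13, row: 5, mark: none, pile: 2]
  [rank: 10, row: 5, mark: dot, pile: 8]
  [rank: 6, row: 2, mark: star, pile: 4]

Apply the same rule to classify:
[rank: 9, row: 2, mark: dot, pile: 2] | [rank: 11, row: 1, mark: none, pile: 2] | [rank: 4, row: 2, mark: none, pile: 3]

Negative, Negative, Positive

A rule that fits every label: rank ≤ 4 — true of each 'Positive' example, false of each 'Negative' one.
[rank: 9, row: 2, mark: dot, pile: 2]: Negative (rank = 9). [rank: 11, row: 1, mark: none, pile: 2]: Negative (rank = 11). [rank: 4, row: 2, mark: none, pile: 3]: Positive (rank = 4).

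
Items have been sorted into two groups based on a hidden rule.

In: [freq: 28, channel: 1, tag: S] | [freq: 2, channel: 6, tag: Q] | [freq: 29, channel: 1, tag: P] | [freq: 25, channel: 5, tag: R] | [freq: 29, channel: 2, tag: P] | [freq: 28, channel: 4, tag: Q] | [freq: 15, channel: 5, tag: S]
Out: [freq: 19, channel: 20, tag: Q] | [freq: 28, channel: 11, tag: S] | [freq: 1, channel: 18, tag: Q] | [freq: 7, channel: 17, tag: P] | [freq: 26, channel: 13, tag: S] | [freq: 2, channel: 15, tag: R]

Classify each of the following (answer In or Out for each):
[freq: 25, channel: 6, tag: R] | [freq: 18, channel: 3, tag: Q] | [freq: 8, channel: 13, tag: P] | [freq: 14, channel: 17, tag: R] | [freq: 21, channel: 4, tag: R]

Every 'In' example satisfies: channel ≤ 6. None of the 'Out' examples do.
[freq: 25, channel: 6, tag: R] — channel = 6, hence In. [freq: 18, channel: 3, tag: Q] — channel = 3, hence In. [freq: 8, channel: 13, tag: P] — channel = 13, hence Out. [freq: 14, channel: 17, tag: R] — channel = 17, hence Out. [freq: 21, channel: 4, tag: R] — channel = 4, hence In.

In, In, Out, Out, In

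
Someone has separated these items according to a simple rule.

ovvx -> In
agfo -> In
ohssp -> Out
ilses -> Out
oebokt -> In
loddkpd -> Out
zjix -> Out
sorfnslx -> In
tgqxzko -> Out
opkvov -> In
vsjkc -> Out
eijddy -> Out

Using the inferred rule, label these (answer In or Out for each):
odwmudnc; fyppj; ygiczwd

'In' ⟺ even length AND contains 'o'.
odwmudnc: length 8, has 'o', has this property → In.
fyppj: length 5, no 'o', does not fit → Out.
ygiczwd: length 7, no 'o', does not fit → Out.

In, Out, Out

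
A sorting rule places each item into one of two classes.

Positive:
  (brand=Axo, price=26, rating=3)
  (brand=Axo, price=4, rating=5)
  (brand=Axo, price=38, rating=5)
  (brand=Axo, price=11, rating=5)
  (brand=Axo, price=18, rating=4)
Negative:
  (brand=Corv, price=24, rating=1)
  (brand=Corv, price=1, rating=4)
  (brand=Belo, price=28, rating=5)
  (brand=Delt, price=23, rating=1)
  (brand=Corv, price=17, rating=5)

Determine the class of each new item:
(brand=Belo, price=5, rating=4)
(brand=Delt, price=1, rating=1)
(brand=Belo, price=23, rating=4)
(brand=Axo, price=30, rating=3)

'Positive' ⟺ brand is Axo.
(brand=Belo, price=5, rating=4): brand is Belo — doesn't match, so Negative. (brand=Delt, price=1, rating=1): brand is Delt — doesn't match, so Negative. (brand=Belo, price=23, rating=4): brand is Belo — doesn't match, so Negative. (brand=Axo, price=30, rating=3): brand is Axo — qualifies, so Positive.

Negative, Negative, Negative, Positive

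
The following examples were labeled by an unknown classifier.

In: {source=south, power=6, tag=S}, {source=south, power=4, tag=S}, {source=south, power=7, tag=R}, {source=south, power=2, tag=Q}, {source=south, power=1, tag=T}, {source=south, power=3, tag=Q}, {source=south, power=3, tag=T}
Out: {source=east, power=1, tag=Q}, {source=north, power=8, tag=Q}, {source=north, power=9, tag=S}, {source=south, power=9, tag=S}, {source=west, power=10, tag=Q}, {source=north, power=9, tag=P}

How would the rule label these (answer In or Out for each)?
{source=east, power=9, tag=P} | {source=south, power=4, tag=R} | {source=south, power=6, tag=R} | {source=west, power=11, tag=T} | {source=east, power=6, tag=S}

Out, In, In, Out, Out

Rule: source is south AND power ≤ 7. This holds for each 'In' example and fails for each 'Out' one.
{source=east, power=9, tag=P}: source is east, power = 9, does not fit → Out. {source=south, power=4, tag=R}: source is south, power = 4, matches → In. {source=south, power=6, tag=R}: source is south, power = 6, matches → In. {source=west, power=11, tag=T}: source is west, power = 11, does not fit → Out. {source=east, power=6, tag=S}: source is east, power = 6, does not fit → Out.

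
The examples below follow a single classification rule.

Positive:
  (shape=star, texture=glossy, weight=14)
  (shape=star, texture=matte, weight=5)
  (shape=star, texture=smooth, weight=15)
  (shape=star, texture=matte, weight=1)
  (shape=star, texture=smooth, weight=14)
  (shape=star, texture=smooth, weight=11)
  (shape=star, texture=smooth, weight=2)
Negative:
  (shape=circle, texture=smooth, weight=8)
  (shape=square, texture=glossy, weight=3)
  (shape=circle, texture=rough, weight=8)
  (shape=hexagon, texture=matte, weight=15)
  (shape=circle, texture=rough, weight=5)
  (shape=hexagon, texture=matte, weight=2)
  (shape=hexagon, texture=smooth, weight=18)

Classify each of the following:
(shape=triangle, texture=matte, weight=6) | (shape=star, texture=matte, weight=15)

Negative, Positive

Every 'Positive' example satisfies: shape is star. None of the 'Negative' examples do.
(shape=triangle, texture=matte, weight=6): shape is triangle — does not pass, so Negative.
(shape=star, texture=matte, weight=15): shape is star — matches, so Positive.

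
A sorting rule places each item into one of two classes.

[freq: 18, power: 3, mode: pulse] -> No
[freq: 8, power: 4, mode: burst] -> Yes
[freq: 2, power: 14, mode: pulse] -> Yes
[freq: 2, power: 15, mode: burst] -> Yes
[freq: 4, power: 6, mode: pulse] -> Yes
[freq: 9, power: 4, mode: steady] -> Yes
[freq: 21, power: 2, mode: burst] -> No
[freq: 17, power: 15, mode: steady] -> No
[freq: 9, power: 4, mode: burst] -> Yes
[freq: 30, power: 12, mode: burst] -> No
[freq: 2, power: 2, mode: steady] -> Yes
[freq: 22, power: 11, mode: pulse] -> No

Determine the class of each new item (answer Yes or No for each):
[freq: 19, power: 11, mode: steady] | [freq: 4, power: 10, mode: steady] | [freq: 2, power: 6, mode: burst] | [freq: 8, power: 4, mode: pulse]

No, Yes, Yes, Yes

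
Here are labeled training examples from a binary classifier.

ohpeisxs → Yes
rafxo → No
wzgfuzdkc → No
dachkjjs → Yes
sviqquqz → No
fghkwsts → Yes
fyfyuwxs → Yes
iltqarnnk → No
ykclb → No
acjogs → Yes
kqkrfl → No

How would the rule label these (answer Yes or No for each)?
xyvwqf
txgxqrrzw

No, No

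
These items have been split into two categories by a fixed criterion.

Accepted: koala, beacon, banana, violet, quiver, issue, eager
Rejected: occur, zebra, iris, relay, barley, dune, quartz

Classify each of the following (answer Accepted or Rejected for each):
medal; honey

Rejected, Rejected

The classifier is using: has ≥ 3 vowels.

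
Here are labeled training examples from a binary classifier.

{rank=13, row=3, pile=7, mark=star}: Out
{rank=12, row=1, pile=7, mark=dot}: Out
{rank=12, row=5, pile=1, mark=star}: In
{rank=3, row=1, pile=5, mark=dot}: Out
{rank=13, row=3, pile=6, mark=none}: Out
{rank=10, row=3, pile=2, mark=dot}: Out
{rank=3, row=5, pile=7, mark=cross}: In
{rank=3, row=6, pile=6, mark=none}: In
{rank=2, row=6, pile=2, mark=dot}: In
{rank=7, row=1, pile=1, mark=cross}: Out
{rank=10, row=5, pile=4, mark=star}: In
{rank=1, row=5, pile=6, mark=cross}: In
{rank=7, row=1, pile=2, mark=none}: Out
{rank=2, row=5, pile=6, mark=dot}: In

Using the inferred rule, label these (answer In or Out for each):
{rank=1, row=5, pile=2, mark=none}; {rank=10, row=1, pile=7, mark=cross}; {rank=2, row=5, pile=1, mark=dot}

In, Out, In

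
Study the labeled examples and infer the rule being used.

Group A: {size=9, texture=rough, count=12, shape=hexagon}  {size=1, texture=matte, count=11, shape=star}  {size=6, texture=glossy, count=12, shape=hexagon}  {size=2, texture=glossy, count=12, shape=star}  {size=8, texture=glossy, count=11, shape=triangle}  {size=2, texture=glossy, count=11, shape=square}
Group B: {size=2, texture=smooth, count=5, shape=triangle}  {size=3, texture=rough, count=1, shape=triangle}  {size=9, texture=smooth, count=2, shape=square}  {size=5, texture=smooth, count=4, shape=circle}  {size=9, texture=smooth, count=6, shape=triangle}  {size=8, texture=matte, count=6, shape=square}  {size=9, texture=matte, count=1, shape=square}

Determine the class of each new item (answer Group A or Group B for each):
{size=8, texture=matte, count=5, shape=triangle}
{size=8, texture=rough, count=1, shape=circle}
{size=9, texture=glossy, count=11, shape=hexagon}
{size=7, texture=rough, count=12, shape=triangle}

The distinguishing property — count ≥ 11 — holds for all the 'Group A' cases and none of the 'Group B' cases.

Group B, Group B, Group A, Group A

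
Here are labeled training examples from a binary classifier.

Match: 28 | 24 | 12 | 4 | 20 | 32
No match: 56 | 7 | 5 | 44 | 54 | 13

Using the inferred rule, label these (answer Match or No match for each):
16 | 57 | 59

Match, No match, No match

The rule appears to be: even AND at most 32.
16 — 16 is even, 16 ≤ 32, hence Match. 57 — 57 is odd, 57 > 32, hence No match. 59 — 59 is odd, 59 > 32, hence No match.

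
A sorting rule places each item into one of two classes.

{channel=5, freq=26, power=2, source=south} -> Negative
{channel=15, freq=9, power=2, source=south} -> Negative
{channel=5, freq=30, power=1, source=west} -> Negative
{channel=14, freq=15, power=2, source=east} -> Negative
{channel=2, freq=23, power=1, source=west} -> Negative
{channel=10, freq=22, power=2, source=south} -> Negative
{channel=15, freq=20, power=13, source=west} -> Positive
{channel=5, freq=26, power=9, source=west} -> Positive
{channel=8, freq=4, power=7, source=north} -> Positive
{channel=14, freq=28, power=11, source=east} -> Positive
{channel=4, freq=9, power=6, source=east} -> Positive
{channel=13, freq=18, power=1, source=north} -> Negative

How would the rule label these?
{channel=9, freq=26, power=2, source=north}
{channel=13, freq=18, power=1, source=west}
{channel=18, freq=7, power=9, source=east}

Negative, Negative, Positive

All 'Positive' examples share one property — power ≥ 6 — and every 'Negative' example lacks it.
{channel=9, freq=26, power=2, source=north} — power = 2, hence Negative. {channel=13, freq=18, power=1, source=west} — power = 1, hence Negative. {channel=18, freq=7, power=9, source=east} — power = 9, hence Positive.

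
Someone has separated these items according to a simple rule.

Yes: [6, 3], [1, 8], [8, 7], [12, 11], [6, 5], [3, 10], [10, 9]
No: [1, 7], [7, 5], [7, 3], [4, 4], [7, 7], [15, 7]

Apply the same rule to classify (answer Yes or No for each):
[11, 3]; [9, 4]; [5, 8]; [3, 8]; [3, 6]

No, Yes, Yes, Yes, Yes

The common property of the 'Yes' items is: sum is odd. No 'No' item has it.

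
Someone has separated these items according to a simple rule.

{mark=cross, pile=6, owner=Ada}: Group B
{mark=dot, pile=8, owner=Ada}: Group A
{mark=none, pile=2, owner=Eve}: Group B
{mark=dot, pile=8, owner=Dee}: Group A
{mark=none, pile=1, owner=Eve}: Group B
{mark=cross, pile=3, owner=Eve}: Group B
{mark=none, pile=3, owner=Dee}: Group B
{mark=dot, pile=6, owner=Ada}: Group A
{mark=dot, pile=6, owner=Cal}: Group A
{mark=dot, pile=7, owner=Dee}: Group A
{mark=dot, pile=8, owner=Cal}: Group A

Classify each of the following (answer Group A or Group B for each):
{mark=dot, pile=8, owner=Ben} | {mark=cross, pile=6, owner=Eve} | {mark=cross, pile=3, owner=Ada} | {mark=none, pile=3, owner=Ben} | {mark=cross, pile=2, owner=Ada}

All 'Group A' examples share one property — mark is dot — and every 'Group B' example lacks it.
{mark=dot, pile=8, owner=Ben} → mark is dot → Group A. {mark=cross, pile=6, owner=Eve} → mark is cross → Group B. {mark=cross, pile=3, owner=Ada} → mark is cross → Group B. {mark=none, pile=3, owner=Ben} → mark is none → Group B. {mark=cross, pile=2, owner=Ada} → mark is cross → Group B.

Group A, Group B, Group B, Group B, Group B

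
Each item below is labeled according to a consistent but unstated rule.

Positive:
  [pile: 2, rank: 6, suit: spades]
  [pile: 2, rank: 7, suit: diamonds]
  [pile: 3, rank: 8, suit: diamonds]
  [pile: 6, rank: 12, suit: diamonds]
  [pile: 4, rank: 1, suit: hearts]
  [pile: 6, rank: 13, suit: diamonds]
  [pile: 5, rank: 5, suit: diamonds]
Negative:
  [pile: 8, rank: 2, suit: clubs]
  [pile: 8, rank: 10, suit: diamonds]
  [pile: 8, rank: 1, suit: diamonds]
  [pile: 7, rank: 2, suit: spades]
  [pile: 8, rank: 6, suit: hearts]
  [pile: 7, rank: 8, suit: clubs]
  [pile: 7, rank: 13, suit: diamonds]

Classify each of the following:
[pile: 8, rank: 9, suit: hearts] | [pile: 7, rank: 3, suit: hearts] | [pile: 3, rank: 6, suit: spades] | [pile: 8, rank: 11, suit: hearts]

Negative, Negative, Positive, Negative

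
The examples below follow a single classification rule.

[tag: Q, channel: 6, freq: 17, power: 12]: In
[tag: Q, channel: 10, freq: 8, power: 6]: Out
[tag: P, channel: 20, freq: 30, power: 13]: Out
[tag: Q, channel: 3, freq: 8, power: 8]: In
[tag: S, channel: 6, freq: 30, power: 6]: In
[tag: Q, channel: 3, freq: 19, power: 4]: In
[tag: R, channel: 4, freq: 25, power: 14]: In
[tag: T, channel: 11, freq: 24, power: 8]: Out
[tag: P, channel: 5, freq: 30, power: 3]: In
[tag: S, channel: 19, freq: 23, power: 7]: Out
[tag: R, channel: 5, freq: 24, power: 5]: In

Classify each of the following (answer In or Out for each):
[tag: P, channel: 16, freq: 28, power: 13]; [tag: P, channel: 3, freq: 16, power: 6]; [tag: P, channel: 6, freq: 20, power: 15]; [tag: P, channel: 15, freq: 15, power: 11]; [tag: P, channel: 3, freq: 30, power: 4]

The rule appears to be: channel ≤ 6.

Out, In, In, Out, In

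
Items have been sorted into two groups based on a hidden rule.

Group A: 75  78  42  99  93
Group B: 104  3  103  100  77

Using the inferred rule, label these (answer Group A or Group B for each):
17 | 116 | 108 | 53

All 'Group A' examples share one property — multiple of 3 AND at least 42 — and every 'Group B' example lacks it.
17: 17 = 3·5 + 2, 17 < 42 — lacks this property, so Group B.
116: 116 = 3·38 + 2, 116 ≥ 42 — lacks this property, so Group B.
108: 108 = 3·36, 108 ≥ 42 — fits, so Group A.
53: 53 = 3·17 + 2, 53 ≥ 42 — lacks this property, so Group B.

Group B, Group B, Group A, Group B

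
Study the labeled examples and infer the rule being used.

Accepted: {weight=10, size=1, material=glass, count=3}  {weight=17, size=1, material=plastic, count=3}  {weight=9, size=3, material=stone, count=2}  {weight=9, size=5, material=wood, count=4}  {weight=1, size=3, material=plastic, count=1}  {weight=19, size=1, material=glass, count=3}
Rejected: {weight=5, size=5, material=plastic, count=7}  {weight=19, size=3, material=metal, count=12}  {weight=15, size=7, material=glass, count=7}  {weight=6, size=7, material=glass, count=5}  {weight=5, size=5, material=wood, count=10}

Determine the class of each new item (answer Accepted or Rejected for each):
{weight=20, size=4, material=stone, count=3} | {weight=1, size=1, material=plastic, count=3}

Accepted, Accepted

'Accepted' ⟺ count ≤ 4.
{weight=20, size=4, material=stone, count=3}: count = 3 — satisfies this, so Accepted. {weight=1, size=1, material=plastic, count=3}: count = 3 — satisfies this, so Accepted.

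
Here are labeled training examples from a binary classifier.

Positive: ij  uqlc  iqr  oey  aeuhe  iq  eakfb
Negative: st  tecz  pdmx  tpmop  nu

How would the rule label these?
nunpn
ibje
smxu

Negative, Positive, Negative

A rule that fits every label: starts with a vowel — true of each 'Positive' example, false of each 'Negative' one.
nunpn → starts with 'n' → Negative.
ibje → starts with 'i' → Positive.
smxu → starts with 's' → Negative.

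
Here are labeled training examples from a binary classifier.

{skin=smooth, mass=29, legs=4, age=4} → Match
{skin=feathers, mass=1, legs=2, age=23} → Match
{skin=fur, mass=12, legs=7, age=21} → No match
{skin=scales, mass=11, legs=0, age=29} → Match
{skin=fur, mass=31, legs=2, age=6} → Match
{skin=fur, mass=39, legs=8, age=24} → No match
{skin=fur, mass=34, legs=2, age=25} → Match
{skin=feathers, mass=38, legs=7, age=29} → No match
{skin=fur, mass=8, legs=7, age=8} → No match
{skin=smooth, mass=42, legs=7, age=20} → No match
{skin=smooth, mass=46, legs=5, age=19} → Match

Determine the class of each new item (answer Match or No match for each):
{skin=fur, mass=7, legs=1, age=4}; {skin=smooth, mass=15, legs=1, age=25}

'Match' ⟺ legs ≤ 5.
{skin=fur, mass=7, legs=1, age=4} — legs = 1, hence Match. {skin=smooth, mass=15, legs=1, age=25} — legs = 1, hence Match.

Match, Match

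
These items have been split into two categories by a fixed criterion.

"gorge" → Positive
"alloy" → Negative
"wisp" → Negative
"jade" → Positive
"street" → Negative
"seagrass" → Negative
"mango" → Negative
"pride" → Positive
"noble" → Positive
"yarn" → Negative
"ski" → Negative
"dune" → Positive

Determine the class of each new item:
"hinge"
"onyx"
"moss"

Positive, Negative, Negative

The common property of the 'Positive' items is: ends with 'e'. No 'Negative' item has it.
"hinge" — ends with 'e', hence Positive. "onyx" — ends with 'x', hence Negative. "moss" — ends with 's', hence Negative.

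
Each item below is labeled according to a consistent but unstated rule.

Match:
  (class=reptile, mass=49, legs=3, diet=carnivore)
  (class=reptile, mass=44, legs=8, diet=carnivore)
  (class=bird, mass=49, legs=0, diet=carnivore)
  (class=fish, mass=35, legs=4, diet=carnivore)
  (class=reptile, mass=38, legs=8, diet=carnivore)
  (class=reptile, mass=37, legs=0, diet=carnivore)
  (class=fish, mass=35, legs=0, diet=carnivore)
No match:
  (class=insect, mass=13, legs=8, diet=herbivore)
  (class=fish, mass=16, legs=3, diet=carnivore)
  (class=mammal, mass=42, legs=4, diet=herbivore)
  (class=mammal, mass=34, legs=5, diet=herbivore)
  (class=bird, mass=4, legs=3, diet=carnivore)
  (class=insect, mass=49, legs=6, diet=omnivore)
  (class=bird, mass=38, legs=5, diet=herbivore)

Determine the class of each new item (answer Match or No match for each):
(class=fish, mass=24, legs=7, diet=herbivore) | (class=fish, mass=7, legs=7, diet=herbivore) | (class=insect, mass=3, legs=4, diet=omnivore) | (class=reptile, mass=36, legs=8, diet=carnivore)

No match, No match, No match, Match

All 'Match' examples share one property — diet is carnivore AND mass ≥ 34 — and every 'No match' example lacks it.
(class=fish, mass=24, legs=7, diet=herbivore): diet is herbivore, mass = 24 — doesn't match, so No match.
(class=fish, mass=7, legs=7, diet=herbivore): diet is herbivore, mass = 7 — doesn't match, so No match.
(class=insect, mass=3, legs=4, diet=omnivore): diet is omnivore, mass = 3 — doesn't match, so No match.
(class=reptile, mass=36, legs=8, diet=carnivore): diet is carnivore, mass = 36 — matches, so Match.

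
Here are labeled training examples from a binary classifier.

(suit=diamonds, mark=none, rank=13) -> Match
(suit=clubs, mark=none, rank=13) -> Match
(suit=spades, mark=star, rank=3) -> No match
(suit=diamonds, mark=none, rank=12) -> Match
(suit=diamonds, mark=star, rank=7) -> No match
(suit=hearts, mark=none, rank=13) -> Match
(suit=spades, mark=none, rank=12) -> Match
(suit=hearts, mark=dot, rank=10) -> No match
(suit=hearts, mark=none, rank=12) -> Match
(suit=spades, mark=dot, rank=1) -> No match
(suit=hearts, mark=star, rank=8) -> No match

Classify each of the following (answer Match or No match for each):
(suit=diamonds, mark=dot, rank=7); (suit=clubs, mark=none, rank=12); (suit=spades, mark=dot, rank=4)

No match, Match, No match

One predicate separates the groups cleanly: mark is none.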